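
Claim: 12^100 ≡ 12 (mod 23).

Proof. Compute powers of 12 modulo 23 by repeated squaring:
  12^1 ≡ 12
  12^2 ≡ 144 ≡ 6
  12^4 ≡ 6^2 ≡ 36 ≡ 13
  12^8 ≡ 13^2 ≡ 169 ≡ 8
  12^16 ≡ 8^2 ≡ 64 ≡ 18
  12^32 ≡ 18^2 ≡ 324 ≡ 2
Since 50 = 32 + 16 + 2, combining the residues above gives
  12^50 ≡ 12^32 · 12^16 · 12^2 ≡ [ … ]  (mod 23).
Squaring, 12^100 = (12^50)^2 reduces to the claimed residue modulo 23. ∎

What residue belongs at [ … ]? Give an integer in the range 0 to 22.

9

Multiply the listed residues: 2 · 18 · 6 = 36 → 216.
Reducing modulo 23: 216 = 9·23 + 9, so 12^50 ≡ 9.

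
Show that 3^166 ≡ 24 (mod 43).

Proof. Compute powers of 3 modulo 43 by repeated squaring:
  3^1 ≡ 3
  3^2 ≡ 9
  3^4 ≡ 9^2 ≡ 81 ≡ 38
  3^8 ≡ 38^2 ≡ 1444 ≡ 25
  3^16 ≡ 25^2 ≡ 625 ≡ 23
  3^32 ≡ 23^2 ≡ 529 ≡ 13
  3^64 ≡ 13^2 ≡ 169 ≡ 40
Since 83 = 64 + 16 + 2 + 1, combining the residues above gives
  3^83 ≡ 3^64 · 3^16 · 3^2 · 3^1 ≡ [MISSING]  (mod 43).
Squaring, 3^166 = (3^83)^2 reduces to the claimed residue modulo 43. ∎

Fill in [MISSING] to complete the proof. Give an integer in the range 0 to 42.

29

Multiply the listed residues: 40 · 23 · 9 · 3 = 920 → 8280 → 24840.
Reducing modulo 43: 24840 = 577·43 + 29, so 3^83 ≡ 29.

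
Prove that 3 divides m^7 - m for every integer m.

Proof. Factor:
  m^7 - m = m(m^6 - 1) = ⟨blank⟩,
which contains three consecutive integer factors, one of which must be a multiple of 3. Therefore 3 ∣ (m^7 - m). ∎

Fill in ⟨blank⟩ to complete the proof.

m^6 - 1 = (m^2 - 1)(m^4 + m^2 + 1), and m^2 - 1 = (m-1)(m+1).
So m(m^6 - 1) = (m - 1)m(m + 1)(m^4 + m^2 + 1).

(m - 1)m(m + 1)(m^4 + m^2 + 1)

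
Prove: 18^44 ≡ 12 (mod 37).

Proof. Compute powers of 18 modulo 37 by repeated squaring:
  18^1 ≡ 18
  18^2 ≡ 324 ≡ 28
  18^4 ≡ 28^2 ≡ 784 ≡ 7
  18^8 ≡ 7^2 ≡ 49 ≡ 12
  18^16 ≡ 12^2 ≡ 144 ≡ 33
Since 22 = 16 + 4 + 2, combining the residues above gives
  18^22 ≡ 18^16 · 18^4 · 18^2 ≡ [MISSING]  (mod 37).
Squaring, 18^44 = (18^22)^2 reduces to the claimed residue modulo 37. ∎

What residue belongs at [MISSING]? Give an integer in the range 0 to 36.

30

Multiply the listed residues: 33 · 7 · 28 = 231 → 6468.
Reducing modulo 37: 6468 = 174·37 + 30, so 18^22 ≡ 30.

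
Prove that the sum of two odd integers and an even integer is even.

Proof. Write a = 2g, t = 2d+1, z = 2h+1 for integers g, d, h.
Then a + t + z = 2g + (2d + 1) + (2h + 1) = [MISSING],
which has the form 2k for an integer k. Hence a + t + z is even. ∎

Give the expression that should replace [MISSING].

2(d + g + h + 1)

Expanding: 2g + (2d + 1) + (2h + 1) = 2d + 2g + 2h + 2.
Every term is even; pulling out the factor of 2 gives 2(d + g + h + 1).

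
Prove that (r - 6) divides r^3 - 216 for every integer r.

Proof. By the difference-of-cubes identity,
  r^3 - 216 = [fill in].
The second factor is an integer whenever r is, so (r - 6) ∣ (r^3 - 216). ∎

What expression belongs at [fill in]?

a^3 - b^3 = (a - b)(a^2 + ab + b^2). With a = r, b = 6:
r^3 - 216 = (r - 6)(r^2 + 6r + 36).

(r - 6)(r^2 + 6r + 36)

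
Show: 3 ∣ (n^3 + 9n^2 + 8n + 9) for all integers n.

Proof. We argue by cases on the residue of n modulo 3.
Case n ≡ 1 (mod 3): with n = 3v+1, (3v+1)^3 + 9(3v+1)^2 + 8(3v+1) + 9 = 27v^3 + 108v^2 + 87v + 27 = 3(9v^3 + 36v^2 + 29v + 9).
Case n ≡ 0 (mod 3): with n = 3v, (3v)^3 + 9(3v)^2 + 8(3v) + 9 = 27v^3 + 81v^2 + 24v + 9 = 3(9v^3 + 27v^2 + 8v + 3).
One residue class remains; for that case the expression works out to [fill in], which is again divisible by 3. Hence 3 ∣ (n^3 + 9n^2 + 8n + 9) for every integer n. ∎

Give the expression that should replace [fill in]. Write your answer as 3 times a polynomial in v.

3(9v^3 + 45v^2 + 56v + 23)

The residues treated are {1, 0}, so the missing case is n ≡ 2 (mod 3); write n = 3v+2.
Then (3v+2)^3 + 9(3v+2)^2 + 8(3v+2) + 9 = 27v^3 + 135v^2 + 168v + 69 = 3(9v^3 + 45v^2 + 56v + 23).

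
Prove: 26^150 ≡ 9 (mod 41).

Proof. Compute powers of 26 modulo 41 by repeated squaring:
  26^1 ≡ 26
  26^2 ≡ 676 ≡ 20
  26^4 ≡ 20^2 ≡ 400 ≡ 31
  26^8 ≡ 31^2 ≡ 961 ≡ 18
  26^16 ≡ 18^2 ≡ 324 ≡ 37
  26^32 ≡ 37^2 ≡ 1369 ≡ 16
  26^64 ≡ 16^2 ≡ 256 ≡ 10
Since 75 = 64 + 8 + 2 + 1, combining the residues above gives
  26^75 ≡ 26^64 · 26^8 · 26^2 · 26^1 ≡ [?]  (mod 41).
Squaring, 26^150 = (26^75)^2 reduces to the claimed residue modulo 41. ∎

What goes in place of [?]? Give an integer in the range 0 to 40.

Multiply the listed residues: 10 · 18 · 20 · 26 = 180 → 3600 → 93600.
Reducing modulo 41: 93600 = 2282·41 + 38, so 26^75 ≡ 38.

38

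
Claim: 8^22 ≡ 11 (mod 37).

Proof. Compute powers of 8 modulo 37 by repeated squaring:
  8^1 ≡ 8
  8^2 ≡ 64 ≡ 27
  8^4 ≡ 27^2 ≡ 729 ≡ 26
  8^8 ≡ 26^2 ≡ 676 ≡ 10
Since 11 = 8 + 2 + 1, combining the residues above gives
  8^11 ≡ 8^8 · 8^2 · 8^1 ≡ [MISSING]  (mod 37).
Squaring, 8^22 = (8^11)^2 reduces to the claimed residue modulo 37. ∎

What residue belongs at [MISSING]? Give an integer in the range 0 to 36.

8^8 · 8^2 · 8^1 ≡ 10 · 27 · 8 = 2160.
2160 mod 37 = 14, so 8^11 ≡ 14 (mod 37).

14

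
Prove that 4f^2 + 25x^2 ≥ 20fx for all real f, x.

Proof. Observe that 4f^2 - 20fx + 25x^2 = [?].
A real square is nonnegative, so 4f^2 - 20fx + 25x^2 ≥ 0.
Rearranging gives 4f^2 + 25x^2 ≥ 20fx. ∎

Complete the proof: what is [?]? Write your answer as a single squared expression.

(2f - 5x)^2

4f^2 - 20fx + 25x^2 is a perfect-square trinomial: the outer terms are (2f)^2 and (5x)^2, and the cross term is -2·2f·5x.
So 4f^2 - 20fx + 25x^2 = (2f - 5x)^2 ≥ 0.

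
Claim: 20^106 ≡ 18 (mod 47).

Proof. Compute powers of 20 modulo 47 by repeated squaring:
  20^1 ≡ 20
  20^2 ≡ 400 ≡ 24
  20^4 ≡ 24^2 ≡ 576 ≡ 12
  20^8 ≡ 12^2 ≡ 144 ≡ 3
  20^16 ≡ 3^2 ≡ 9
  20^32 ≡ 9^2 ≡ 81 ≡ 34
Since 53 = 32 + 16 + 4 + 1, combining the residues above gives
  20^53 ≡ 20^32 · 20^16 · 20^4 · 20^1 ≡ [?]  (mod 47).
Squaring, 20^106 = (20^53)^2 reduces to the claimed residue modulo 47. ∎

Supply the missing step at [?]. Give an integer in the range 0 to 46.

20^32 · 20^16 · 20^4 · 20^1 ≡ 34 · 9 · 12 · 20 = 73440.
73440 mod 47 = 26, so 20^53 ≡ 26 (mod 47).

26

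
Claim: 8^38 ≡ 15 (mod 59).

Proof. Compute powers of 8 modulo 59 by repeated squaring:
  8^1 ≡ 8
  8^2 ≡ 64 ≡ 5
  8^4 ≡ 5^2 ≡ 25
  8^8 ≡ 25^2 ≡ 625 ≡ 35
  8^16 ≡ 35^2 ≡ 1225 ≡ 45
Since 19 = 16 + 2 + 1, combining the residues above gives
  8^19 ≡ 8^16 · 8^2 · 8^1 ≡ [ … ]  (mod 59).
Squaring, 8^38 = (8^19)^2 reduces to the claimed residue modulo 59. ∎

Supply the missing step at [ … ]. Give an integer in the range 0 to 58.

30

Multiply the listed residues: 45 · 5 · 8 = 225 → 1800.
Reducing modulo 59: 1800 = 30·59 + 30, so 8^19 ≡ 30.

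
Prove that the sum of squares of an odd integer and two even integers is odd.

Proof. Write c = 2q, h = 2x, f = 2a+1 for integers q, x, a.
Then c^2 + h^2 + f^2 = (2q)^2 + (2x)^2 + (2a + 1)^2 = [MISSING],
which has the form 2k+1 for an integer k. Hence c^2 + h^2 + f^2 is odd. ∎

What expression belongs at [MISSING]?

(2q)^2 + (2x)^2 + (2a + 1)^2 = 4a^2 + 4a + 4q^2 + 4x^2 + 1
= 2(2a^2 + 2a + 2q^2 + 2x^2) + 1.
Since 2a^2 + 2a + 2q^2 + 2x^2 is an integer, the sum of squares is of the form 2k+1 for an integer k.

2(2a^2 + 2a + 2q^2 + 2x^2) + 1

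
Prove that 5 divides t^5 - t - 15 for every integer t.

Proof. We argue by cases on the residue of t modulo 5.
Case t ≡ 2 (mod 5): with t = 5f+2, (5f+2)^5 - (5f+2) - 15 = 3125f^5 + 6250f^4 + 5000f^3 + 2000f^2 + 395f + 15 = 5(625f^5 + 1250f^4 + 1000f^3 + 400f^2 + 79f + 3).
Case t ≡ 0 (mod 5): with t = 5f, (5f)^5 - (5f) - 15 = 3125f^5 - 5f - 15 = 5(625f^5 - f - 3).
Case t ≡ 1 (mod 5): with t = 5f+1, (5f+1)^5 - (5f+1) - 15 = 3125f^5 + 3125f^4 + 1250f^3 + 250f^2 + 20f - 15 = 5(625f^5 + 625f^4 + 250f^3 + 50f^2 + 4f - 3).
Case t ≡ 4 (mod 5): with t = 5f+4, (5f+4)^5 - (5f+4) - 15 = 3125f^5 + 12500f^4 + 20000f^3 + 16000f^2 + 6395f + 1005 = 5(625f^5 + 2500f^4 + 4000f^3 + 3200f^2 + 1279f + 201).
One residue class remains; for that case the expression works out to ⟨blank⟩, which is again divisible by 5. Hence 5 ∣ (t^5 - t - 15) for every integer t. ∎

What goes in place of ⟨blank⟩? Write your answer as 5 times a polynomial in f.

The residues treated are {2, 0, 1, 4}, so the missing case is t ≡ 3 (mod 5); write t = 5f+3.
Then (5f+3)^5 - (5f+3) - 15 = 3125f^5 + 9375f^4 + 11250f^3 + 6750f^2 + 2020f + 225 = 5(625f^5 + 1875f^4 + 2250f^3 + 1350f^2 + 404f + 45).

5(625f^5 + 1875f^4 + 2250f^3 + 1350f^2 + 404f + 45)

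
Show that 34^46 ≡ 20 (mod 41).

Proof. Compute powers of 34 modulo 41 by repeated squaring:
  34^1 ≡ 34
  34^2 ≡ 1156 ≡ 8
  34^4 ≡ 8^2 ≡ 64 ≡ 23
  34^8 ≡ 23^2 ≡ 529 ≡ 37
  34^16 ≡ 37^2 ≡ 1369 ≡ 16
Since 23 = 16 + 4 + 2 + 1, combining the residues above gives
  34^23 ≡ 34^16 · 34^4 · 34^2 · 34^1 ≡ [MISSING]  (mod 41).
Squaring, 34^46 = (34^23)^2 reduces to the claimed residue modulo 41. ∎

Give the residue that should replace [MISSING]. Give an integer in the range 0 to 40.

Multiply the listed residues: 16 · 23 · 8 · 34 = 368 → 2944 → 100096.
Reducing modulo 41: 100096 = 2441·41 + 15, so 34^23 ≡ 15.

15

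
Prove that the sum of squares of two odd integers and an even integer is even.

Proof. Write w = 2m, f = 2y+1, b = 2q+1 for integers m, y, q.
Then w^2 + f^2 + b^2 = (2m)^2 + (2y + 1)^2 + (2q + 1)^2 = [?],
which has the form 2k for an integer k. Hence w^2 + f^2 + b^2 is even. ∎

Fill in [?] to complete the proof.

(2m)^2 + (2y + 1)^2 + (2q + 1)^2 = 4m^2 + 4q^2 + 4q + 4y^2 + 4y + 2
= 2(2m^2 + 2q^2 + 2q + 2y^2 + 2y + 1).
Since 2m^2 + 2q^2 + 2q + 2y^2 + 2y + 1 is an integer, the sum of squares is of the form 2k for an integer k.

2(2m^2 + 2q^2 + 2q + 2y^2 + 2y + 1)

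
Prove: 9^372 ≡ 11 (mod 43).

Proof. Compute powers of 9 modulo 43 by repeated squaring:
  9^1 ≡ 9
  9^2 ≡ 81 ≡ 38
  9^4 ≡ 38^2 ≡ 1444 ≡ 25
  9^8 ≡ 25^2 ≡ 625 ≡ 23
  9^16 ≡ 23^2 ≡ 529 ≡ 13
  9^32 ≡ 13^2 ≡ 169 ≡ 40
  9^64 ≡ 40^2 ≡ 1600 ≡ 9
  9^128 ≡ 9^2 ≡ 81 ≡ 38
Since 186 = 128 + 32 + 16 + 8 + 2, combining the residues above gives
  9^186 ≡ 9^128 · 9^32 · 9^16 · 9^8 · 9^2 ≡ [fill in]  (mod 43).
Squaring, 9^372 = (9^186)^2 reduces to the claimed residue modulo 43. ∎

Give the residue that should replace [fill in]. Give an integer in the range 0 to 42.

21

Multiply the listed residues: 38 · 40 · 13 · 23 · 38 = 1520 → 19760 → 454480 → 17270240.
Reducing modulo 43: 17270240 = 401633·43 + 21, so 9^186 ≡ 21.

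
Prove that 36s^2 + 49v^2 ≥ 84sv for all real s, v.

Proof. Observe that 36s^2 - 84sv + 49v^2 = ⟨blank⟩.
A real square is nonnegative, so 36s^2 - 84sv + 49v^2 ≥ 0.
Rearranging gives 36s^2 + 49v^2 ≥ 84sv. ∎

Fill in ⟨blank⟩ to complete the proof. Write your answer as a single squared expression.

36s^2 - 84sv + 49v^2 is a perfect-square trinomial: the outer terms are (6s)^2 and (7v)^2, and the cross term is -2·6s·7v.
So 36s^2 - 84sv + 49v^2 = (6s - 7v)^2 ≥ 0.

(6s - 7v)^2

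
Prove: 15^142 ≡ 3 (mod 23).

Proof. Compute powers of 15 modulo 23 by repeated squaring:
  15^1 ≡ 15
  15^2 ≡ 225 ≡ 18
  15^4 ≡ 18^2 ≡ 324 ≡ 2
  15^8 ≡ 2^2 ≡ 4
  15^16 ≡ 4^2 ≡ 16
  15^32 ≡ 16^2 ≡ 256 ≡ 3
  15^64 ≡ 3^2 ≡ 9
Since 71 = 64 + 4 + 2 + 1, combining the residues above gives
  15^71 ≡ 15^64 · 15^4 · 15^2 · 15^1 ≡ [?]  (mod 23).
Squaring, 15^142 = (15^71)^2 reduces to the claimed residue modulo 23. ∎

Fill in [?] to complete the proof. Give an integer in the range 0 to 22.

Multiply the listed residues: 9 · 2 · 18 · 15 = 18 → 324 → 4860.
Reducing modulo 23: 4860 = 211·23 + 7, so 15^71 ≡ 7.

7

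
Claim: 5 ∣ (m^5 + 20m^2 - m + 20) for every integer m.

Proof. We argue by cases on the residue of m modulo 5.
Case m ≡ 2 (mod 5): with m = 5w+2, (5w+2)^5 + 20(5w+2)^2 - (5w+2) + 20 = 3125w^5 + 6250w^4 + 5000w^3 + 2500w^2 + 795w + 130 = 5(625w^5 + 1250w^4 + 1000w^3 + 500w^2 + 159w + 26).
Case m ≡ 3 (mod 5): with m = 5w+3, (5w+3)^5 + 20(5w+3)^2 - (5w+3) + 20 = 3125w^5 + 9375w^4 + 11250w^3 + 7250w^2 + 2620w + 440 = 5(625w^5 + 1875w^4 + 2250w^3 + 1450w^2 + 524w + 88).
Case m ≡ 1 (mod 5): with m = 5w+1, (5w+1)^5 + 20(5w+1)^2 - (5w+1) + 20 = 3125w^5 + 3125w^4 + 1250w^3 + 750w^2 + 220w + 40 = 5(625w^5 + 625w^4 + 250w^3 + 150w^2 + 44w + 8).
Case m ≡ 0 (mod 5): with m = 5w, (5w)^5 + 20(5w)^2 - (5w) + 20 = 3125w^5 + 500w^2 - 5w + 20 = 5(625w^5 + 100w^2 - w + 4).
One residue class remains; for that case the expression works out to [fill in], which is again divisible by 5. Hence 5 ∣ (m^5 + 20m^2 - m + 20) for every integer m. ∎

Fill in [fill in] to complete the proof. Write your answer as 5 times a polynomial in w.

5(625w^5 + 2500w^4 + 4000w^3 + 3300w^2 + 1439w + 272)

The residues treated are {2, 3, 1, 0}, so the missing case is m ≡ 4 (mod 5); write m = 5w+4.
Then (5w+4)^5 + 20(5w+4)^2 - (5w+4) + 20 = 3125w^5 + 12500w^4 + 20000w^3 + 16500w^2 + 7195w + 1360 = 5(625w^5 + 2500w^4 + 4000w^3 + 3300w^2 + 1439w + 272).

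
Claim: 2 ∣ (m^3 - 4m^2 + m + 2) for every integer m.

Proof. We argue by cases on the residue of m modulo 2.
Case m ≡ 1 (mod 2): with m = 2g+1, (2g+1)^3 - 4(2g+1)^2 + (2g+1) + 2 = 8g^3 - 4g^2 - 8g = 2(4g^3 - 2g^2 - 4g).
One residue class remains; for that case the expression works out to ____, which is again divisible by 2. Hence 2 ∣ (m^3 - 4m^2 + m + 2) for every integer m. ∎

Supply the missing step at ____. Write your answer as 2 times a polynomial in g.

The residues treated are {1}, so the missing case is m ≡ 0 (mod 2); write m = 2g.
Then (2g)^3 - 4(2g)^2 + (2g) + 2 = 8g^3 - 16g^2 + 2g + 2 = 2(4g^3 - 8g^2 + g + 1).

2(4g^3 - 8g^2 + g + 1)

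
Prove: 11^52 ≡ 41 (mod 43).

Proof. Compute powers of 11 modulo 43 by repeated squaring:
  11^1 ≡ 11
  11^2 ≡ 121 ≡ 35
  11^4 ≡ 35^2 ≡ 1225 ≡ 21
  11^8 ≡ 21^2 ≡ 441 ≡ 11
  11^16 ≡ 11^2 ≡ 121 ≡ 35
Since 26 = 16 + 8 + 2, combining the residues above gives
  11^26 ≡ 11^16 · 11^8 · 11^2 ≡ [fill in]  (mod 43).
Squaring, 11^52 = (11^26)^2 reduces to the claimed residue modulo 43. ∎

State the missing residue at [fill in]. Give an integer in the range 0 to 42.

16

Multiply the listed residues: 35 · 11 · 35 = 385 → 13475.
Reducing modulo 43: 13475 = 313·43 + 16, so 11^26 ≡ 16.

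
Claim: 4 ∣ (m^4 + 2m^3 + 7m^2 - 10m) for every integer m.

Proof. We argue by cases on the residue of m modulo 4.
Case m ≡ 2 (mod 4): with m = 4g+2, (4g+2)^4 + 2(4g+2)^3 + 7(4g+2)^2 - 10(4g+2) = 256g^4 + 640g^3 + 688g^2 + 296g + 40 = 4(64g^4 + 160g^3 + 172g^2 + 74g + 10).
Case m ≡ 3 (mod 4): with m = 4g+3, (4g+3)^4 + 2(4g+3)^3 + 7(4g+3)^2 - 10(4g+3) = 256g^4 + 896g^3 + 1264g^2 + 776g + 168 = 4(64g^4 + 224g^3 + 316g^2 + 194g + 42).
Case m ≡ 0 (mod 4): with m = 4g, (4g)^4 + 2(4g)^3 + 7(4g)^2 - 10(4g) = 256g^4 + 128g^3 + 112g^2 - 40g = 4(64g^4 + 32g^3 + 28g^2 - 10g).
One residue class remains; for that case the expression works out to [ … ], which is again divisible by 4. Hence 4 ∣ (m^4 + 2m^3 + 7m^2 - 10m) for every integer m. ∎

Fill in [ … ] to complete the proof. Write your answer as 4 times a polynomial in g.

4(64g^4 + 96g^3 + 76g^2 + 14g)

The residues treated are {2, 3, 0}, so the missing case is m ≡ 1 (mod 4); write m = 4g+1.
Then (4g+1)^4 + 2(4g+1)^3 + 7(4g+1)^2 - 10(4g+1) = 256g^4 + 384g^3 + 304g^2 + 56g = 4(64g^4 + 96g^3 + 76g^2 + 14g).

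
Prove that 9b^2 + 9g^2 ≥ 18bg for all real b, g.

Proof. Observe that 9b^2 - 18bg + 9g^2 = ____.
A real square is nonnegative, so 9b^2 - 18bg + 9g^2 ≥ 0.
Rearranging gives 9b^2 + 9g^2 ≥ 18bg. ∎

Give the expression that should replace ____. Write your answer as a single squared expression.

(3b - 3g)^2

The leading and trailing coefficients are 3^2 and 3^2, and 18 = 2·3·3, so the trinomial is (3b - 3g)^2.
Hence 9b^2 - 18bg + 9g^2 ≥ 0.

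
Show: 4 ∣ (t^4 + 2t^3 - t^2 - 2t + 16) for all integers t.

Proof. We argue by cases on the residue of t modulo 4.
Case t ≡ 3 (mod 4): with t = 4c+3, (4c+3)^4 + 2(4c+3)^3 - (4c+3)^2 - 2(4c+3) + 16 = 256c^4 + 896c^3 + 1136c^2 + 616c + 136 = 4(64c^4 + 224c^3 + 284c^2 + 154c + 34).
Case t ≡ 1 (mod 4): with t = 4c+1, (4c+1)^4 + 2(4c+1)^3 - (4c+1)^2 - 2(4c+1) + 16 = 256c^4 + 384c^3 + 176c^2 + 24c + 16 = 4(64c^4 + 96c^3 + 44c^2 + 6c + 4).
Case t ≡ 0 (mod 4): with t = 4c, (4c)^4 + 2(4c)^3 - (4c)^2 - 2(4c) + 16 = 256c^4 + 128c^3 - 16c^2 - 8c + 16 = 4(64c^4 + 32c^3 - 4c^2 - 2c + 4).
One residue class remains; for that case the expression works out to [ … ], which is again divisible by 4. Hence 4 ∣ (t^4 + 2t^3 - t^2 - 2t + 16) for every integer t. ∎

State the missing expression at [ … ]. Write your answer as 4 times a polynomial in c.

The residues treated are {3, 1, 0}, so the missing case is t ≡ 2 (mod 4); write t = 4c+2.
Then (4c+2)^4 + 2(4c+2)^3 - (4c+2)^2 - 2(4c+2) + 16 = 256c^4 + 640c^3 + 560c^2 + 200c + 40 = 4(64c^4 + 160c^3 + 140c^2 + 50c + 10).

4(64c^4 + 160c^3 + 140c^2 + 50c + 10)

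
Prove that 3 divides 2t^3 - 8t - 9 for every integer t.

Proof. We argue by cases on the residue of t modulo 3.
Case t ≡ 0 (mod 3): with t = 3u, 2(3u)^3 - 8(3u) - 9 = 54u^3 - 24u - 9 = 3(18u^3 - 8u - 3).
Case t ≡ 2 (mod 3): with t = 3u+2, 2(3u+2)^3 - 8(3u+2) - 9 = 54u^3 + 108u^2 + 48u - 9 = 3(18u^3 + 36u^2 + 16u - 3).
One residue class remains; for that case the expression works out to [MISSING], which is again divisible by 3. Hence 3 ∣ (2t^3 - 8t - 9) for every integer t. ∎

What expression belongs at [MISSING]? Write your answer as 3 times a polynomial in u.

3(18u^3 + 18u^2 - 2u - 5)

Only t ≡ 1 (mod 3) is unaccounted for. Put t = 3u+1:
2(3u+1)^3 - 8(3u+1) - 9 expands to 54u^3 + 54u^2 - 6u - 15,
and factoring out 3 leaves 3(18u^3 + 18u^2 - 2u - 5).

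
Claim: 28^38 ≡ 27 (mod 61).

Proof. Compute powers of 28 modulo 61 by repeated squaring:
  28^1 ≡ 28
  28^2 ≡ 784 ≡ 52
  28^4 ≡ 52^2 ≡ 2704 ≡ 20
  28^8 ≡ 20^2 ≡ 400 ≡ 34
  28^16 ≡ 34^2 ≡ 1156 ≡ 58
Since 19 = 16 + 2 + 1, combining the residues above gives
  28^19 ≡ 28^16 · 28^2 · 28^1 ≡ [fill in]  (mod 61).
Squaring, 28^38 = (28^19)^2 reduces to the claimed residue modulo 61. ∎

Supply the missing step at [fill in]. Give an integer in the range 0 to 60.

24

28^16 · 28^2 · 28^1 ≡ 58 · 52 · 28 = 84448.
84448 mod 61 = 24, so 28^19 ≡ 24 (mod 61).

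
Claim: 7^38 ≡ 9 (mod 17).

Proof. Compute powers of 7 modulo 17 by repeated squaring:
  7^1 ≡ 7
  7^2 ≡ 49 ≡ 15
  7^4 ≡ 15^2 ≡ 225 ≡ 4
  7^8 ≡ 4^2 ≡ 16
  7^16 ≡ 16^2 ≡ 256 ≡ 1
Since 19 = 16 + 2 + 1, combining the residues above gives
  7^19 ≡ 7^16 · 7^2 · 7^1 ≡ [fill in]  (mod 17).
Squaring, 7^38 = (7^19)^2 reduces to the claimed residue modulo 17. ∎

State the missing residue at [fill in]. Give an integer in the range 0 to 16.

Multiply the listed residues: 1 · 15 · 7 = 15 → 105.
Reducing modulo 17: 105 = 6·17 + 3, so 7^19 ≡ 3.

3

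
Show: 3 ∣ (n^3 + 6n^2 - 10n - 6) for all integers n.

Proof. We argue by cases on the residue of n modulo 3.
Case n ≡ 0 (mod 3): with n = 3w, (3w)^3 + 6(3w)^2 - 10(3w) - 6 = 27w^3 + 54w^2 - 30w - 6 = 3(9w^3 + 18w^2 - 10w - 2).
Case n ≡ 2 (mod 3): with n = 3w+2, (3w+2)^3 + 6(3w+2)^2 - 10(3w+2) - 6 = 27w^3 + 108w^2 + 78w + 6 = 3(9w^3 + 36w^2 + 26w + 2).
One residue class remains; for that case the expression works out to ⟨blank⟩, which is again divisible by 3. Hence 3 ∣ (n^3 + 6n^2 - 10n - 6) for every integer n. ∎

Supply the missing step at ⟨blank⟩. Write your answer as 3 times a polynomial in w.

Only n ≡ 1 (mod 3) is unaccounted for. Put n = 3w+1:
(3w+1)^3 + 6(3w+1)^2 - 10(3w+1) - 6 expands to 27w^3 + 81w^2 + 15w - 9,
and factoring out 3 leaves 3(9w^3 + 27w^2 + 5w - 3).

3(9w^3 + 27w^2 + 5w - 3)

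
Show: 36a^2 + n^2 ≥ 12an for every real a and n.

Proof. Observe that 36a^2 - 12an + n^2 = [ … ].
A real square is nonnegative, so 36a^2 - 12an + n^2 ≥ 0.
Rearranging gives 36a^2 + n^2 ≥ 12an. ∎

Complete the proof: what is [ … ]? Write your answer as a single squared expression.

The leading and trailing coefficients are 6^2 and 1^2, and 12 = 2·6·1, so the trinomial is (6a - n)^2.
Hence 36a^2 - 12an + n^2 ≥ 0.

(6a - n)^2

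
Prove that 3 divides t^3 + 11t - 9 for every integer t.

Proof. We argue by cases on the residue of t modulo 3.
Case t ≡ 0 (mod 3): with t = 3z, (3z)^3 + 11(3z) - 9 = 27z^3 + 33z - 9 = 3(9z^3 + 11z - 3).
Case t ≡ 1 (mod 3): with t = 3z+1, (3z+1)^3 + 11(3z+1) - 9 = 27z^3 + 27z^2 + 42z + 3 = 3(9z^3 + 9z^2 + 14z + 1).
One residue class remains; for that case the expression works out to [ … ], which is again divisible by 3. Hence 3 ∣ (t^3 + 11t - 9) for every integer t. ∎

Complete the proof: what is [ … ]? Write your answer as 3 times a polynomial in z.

Only t ≡ 2 (mod 3) is unaccounted for. Put t = 3z+2:
(3z+2)^3 + 11(3z+2) - 9 expands to 27z^3 + 54z^2 + 69z + 21,
and factoring out 3 leaves 3(9z^3 + 18z^2 + 23z + 7).

3(9z^3 + 18z^2 + 23z + 7)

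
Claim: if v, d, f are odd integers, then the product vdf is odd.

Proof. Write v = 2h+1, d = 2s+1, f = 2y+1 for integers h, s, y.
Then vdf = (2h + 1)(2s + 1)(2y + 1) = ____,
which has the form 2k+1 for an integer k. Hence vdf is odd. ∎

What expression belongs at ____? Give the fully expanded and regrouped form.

Expanding: (2h + 1)(2s + 1)(2y + 1) = 8hsy + 4hs + 4hy + 2h + 4sy + 2s + 2y + 1.
Every term except the constant is even, so this is 2(4hsy + 2hs + 2hy + h + 2sy + s + y) + 1,
and 4hsy + 2hs + 2hy + h + 2sy + s + y ∈ ℤ gives the required form.

2(4hsy + 2hs + 2hy + h + 2sy + s + y) + 1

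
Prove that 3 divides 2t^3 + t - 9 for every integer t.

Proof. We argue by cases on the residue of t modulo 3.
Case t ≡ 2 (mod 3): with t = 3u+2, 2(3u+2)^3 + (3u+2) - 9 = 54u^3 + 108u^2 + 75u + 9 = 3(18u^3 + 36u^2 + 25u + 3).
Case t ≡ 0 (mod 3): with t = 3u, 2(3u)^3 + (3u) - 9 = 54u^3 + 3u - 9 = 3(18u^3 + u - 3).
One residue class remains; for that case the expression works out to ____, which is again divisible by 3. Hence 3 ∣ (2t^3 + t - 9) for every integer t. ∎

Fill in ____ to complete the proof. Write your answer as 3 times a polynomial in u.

3(18u^3 + 18u^2 + 7u - 2)

The residues treated are {2, 0}, so the missing case is t ≡ 1 (mod 3); write t = 3u+1.
Then 2(3u+1)^3 + (3u+1) - 9 = 54u^3 + 54u^2 + 21u - 6 = 3(18u^3 + 18u^2 + 7u - 2).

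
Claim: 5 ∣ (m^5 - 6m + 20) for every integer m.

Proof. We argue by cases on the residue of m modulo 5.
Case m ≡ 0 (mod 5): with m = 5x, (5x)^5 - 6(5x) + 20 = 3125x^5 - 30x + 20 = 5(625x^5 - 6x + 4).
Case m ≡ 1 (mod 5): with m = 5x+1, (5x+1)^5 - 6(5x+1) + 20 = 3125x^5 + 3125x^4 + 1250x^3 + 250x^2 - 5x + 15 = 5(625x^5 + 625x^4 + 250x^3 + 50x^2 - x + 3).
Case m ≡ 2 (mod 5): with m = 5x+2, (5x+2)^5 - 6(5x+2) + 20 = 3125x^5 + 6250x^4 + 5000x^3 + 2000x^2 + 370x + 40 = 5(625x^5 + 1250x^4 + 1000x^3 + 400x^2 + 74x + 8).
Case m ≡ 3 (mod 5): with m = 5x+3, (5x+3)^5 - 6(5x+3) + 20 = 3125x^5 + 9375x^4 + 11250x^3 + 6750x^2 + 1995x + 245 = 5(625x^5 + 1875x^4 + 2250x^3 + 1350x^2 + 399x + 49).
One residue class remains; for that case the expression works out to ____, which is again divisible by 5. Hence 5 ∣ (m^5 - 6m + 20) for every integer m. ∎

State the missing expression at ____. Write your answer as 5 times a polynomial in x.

5(625x^5 + 2500x^4 + 4000x^3 + 3200x^2 + 1274x + 204)

The residues treated are {0, 1, 2, 3}, so the missing case is m ≡ 4 (mod 5); write m = 5x+4.
Then (5x+4)^5 - 6(5x+4) + 20 = 3125x^5 + 12500x^4 + 20000x^3 + 16000x^2 + 6370x + 1020 = 5(625x^5 + 2500x^4 + 4000x^3 + 3200x^2 + 1274x + 204).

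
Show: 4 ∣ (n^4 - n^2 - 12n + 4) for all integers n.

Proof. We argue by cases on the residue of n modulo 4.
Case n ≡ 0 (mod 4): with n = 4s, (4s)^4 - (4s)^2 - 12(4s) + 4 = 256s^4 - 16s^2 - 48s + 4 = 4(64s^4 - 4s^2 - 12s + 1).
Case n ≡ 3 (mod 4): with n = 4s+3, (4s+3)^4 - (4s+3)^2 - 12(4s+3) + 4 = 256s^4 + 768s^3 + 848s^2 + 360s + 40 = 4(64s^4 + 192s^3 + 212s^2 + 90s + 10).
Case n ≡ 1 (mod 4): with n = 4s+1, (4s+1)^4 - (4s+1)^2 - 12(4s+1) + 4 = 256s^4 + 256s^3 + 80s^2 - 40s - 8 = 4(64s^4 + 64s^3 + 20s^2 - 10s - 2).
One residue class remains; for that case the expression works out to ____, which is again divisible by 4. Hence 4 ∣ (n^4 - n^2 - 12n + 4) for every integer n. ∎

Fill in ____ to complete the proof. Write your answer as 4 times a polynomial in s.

4(64s^4 + 128s^3 + 92s^2 + 16s - 2)

The residues treated are {0, 3, 1}, so the missing case is n ≡ 2 (mod 4); write n = 4s+2.
Then (4s+2)^4 - (4s+2)^2 - 12(4s+2) + 4 = 256s^4 + 512s^3 + 368s^2 + 64s - 8 = 4(64s^4 + 128s^3 + 92s^2 + 16s - 2).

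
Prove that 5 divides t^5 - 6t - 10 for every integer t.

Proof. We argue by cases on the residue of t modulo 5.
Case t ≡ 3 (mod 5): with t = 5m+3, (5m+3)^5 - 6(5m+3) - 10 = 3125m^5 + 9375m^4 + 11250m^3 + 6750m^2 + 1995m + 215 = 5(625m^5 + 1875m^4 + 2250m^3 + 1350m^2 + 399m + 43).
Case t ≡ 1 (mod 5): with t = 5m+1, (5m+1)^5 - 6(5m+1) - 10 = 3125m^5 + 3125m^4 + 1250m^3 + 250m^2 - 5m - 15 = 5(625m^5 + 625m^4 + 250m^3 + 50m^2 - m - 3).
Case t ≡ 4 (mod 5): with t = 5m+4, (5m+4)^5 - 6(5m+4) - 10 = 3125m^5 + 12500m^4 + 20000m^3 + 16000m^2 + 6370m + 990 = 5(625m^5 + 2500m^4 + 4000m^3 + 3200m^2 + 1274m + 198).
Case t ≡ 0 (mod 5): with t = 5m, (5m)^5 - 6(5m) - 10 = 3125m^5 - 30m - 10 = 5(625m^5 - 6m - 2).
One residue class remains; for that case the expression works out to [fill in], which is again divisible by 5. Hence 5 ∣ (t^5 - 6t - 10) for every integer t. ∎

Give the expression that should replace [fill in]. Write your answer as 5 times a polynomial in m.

5(625m^5 + 1250m^4 + 1000m^3 + 400m^2 + 74m + 2)

Only t ≡ 2 (mod 5) is unaccounted for. Put t = 5m+2:
(5m+2)^5 - 6(5m+2) - 10 expands to 3125m^5 + 6250m^4 + 5000m^3 + 2000m^2 + 370m + 10,
and factoring out 5 leaves 5(625m^5 + 1250m^4 + 1000m^3 + 400m^2 + 74m + 2).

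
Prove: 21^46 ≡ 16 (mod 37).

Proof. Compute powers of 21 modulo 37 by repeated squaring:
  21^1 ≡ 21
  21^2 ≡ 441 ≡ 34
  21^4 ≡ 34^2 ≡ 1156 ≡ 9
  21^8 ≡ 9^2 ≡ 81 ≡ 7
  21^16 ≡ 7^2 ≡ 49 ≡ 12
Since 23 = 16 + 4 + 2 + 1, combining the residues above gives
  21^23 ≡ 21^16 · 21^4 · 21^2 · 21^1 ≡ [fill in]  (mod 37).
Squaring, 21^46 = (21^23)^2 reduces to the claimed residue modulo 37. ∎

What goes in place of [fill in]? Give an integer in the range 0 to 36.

21^16 · 21^4 · 21^2 · 21^1 ≡ 12 · 9 · 34 · 21 = 77112.
77112 mod 37 = 4, so 21^23 ≡ 4 (mod 37).

4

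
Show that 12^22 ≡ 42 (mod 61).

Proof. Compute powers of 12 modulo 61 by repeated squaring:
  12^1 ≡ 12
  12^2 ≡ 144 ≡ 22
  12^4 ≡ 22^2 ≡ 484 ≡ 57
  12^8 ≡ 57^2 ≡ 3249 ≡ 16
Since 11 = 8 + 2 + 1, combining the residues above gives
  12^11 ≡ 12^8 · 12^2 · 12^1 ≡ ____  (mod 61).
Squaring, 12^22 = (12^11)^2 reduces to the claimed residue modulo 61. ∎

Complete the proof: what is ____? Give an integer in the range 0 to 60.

15

Multiply the listed residues: 16 · 22 · 12 = 352 → 4224.
Reducing modulo 61: 4224 = 69·61 + 15, so 12^11 ≡ 15.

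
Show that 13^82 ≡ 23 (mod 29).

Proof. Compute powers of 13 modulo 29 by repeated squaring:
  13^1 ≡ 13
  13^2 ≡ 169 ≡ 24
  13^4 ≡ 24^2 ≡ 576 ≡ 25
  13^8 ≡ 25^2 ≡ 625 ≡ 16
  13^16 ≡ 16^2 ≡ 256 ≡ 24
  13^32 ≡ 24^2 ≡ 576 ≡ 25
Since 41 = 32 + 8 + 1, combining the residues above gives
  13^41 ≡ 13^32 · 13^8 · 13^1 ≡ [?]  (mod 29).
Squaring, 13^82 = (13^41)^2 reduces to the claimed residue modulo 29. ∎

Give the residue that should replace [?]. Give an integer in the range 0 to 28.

13^32 · 13^8 · 13^1 ≡ 25 · 16 · 13 = 5200.
5200 mod 29 = 9, so 13^41 ≡ 9 (mod 29).

9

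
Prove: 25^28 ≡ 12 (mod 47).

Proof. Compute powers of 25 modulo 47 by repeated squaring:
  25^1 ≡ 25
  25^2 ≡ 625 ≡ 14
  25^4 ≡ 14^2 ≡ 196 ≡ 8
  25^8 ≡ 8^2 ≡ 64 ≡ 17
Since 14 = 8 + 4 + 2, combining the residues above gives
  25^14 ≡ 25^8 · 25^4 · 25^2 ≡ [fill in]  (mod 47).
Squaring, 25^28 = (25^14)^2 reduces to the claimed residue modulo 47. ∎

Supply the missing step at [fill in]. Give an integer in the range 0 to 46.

24

25^8 · 25^4 · 25^2 ≡ 17 · 8 · 14 = 1904.
1904 mod 47 = 24, so 25^14 ≡ 24 (mod 47).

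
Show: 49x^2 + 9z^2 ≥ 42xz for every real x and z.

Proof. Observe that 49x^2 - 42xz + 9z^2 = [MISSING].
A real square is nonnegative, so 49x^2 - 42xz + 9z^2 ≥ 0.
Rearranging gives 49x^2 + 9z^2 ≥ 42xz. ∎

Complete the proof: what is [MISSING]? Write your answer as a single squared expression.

49x^2 - 42xz + 9z^2 is a perfect-square trinomial: the outer terms are (7x)^2 and (3z)^2, and the cross term is -2·7x·3z.
So 49x^2 - 42xz + 9z^2 = (7x - 3z)^2 ≥ 0.

(7x - 3z)^2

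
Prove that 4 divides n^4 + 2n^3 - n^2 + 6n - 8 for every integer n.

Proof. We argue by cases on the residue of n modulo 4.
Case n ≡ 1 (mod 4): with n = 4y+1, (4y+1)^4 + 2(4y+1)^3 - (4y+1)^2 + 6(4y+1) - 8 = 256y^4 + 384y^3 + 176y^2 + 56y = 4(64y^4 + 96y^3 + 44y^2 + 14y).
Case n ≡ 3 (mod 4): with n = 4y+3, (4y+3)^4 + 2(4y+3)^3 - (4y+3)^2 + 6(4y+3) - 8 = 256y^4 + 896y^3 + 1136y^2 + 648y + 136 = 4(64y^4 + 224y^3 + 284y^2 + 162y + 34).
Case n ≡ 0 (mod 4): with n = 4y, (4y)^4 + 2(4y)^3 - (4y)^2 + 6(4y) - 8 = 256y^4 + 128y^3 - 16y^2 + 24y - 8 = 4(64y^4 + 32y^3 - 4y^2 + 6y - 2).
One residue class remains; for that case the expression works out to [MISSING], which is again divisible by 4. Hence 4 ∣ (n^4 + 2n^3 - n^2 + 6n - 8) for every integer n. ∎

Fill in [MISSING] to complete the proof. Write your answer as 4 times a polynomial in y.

4(64y^4 + 160y^3 + 140y^2 + 58y + 8)

The residues treated are {1, 3, 0}, so the missing case is n ≡ 2 (mod 4); write n = 4y+2.
Then (4y+2)^4 + 2(4y+2)^3 - (4y+2)^2 + 6(4y+2) - 8 = 256y^4 + 640y^3 + 560y^2 + 232y + 32 = 4(64y^4 + 160y^3 + 140y^2 + 58y + 8).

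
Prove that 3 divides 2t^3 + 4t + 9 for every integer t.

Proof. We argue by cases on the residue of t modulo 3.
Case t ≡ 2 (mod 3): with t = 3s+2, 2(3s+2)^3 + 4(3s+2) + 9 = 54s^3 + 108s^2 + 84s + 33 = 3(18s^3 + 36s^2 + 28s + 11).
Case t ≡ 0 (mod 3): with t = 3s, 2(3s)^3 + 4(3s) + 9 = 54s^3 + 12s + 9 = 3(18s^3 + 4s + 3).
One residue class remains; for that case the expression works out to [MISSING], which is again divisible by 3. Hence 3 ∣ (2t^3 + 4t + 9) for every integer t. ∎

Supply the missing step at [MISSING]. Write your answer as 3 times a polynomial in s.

3(18s^3 + 18s^2 + 10s + 5)

Only t ≡ 1 (mod 3) is unaccounted for. Put t = 3s+1:
2(3s+1)^3 + 4(3s+1) + 9 expands to 54s^3 + 54s^2 + 30s + 15,
and factoring out 3 leaves 3(18s^3 + 18s^2 + 10s + 5).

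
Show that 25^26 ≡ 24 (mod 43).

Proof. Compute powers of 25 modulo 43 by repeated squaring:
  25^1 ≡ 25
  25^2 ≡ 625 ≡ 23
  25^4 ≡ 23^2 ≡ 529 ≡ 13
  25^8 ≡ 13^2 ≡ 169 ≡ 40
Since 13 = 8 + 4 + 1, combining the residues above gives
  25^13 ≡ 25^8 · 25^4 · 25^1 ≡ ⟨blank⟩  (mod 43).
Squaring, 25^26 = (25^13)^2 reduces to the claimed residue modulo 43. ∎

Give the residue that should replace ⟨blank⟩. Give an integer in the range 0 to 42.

14

25^8 · 25^4 · 25^1 ≡ 40 · 13 · 25 = 13000.
13000 mod 43 = 14, so 25^13 ≡ 14 (mod 43).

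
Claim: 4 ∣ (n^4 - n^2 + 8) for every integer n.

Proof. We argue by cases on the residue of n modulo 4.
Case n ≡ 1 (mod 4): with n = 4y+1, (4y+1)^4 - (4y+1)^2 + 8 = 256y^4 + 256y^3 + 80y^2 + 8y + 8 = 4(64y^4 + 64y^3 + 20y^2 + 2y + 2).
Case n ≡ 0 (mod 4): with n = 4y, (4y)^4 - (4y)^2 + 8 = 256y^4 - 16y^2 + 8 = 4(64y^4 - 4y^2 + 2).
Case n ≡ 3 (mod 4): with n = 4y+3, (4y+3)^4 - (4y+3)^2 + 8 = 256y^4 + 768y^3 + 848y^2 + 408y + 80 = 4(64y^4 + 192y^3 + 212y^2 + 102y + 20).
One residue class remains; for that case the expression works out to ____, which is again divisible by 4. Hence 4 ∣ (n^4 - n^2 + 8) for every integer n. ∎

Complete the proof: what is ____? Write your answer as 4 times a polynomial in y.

4(64y^4 + 128y^3 + 92y^2 + 28y + 5)

The residues treated are {1, 0, 3}, so the missing case is n ≡ 2 (mod 4); write n = 4y+2.
Then (4y+2)^4 - (4y+2)^2 + 8 = 256y^4 + 512y^3 + 368y^2 + 112y + 20 = 4(64y^4 + 128y^3 + 92y^2 + 28y + 5).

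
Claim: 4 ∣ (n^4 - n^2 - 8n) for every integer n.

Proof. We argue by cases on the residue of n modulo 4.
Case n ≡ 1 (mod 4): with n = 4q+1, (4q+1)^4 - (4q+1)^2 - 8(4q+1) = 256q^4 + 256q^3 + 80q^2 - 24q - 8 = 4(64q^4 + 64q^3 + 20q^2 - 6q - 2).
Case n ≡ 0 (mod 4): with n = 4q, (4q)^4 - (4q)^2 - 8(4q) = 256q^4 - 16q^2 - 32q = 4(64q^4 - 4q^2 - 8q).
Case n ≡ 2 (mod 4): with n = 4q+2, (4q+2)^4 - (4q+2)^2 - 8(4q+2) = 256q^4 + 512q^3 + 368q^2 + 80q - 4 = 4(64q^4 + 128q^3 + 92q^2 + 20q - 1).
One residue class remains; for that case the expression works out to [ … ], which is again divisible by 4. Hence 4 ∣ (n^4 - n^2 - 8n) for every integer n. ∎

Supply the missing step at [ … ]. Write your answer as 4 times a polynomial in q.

4(64q^4 + 192q^3 + 212q^2 + 94q + 12)

Only n ≡ 3 (mod 4) is unaccounted for. Put n = 4q+3:
(4q+3)^4 - (4q+3)^2 - 8(4q+3) expands to 256q^4 + 768q^3 + 848q^2 + 376q + 48,
and factoring out 4 leaves 4(64q^4 + 192q^3 + 212q^2 + 94q + 12).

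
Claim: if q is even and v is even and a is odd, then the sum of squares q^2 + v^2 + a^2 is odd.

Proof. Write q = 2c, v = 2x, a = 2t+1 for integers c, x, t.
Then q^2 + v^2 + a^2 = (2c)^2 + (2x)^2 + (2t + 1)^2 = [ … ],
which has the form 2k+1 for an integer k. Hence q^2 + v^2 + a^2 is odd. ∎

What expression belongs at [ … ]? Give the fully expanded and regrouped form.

Expanding: (2c)^2 + (2x)^2 + (2t + 1)^2 = 4c^2 + 4t^2 + 4t + 4x^2 + 1.
Every term except the constant is even, so this is 2(2c^2 + 2t^2 + 2t + 2x^2) + 1,
and 2c^2 + 2t^2 + 2t + 2x^2 ∈ ℤ gives the required form.

2(2c^2 + 2t^2 + 2t + 2x^2) + 1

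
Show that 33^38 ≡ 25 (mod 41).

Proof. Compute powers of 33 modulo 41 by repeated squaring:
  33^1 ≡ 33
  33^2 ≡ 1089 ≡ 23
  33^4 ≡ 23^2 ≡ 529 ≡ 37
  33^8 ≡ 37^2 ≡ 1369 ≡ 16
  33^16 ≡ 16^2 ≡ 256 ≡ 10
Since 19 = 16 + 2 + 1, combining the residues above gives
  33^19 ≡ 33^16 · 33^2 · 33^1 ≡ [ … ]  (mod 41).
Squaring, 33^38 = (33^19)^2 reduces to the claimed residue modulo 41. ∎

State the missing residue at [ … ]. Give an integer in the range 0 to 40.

5

Multiply the listed residues: 10 · 23 · 33 = 230 → 7590.
Reducing modulo 41: 7590 = 185·41 + 5, so 33^19 ≡ 5.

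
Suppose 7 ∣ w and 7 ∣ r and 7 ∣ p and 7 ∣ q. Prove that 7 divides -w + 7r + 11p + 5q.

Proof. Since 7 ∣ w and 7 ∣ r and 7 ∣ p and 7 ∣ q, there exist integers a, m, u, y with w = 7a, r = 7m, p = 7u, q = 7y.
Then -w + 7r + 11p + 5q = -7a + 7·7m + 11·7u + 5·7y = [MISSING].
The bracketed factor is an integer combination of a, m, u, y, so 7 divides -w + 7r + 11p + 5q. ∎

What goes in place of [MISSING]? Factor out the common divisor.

7(-a + 7m + 11u + 5y)

Pull the common 7 out of every term: -7a + 7·7m + 11·7u + 5·7y = 7(-a + 7m + 11u + 5y).
-a + 7m + 11u + 5y is an integer, which exhibits the divisibility.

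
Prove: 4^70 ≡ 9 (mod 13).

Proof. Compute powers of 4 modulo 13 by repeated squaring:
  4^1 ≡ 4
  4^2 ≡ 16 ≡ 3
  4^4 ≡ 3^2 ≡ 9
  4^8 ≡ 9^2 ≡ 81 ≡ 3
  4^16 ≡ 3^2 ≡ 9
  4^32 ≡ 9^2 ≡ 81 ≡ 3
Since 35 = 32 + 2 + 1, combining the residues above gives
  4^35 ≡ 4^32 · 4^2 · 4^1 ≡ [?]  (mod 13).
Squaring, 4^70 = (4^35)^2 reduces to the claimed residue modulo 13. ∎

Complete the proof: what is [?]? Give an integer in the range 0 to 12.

4^32 · 4^2 · 4^1 ≡ 3 · 3 · 4 = 36.
36 mod 13 = 10, so 4^35 ≡ 10 (mod 13).

10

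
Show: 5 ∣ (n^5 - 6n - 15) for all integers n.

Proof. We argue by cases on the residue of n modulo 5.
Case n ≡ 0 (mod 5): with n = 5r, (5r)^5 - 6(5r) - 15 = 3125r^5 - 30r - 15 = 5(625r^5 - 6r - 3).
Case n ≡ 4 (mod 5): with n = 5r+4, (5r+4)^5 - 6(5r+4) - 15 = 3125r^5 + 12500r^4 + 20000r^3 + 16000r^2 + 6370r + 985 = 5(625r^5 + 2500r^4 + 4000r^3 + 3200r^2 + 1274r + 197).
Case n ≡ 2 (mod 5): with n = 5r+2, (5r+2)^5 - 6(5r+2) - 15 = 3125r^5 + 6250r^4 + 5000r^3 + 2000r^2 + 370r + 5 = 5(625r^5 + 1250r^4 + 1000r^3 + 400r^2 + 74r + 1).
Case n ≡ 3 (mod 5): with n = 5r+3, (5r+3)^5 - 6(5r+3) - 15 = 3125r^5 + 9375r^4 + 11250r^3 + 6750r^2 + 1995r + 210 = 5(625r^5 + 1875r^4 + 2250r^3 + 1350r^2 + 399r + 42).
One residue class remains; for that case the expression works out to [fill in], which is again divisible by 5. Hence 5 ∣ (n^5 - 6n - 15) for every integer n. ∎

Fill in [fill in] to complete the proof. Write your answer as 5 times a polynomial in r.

5(625r^5 + 625r^4 + 250r^3 + 50r^2 - r - 4)

The residues treated are {0, 4, 2, 3}, so the missing case is n ≡ 1 (mod 5); write n = 5r+1.
Then (5r+1)^5 - 6(5r+1) - 15 = 3125r^5 + 3125r^4 + 1250r^3 + 250r^2 - 5r - 20 = 5(625r^5 + 625r^4 + 250r^3 + 50r^2 - r - 4).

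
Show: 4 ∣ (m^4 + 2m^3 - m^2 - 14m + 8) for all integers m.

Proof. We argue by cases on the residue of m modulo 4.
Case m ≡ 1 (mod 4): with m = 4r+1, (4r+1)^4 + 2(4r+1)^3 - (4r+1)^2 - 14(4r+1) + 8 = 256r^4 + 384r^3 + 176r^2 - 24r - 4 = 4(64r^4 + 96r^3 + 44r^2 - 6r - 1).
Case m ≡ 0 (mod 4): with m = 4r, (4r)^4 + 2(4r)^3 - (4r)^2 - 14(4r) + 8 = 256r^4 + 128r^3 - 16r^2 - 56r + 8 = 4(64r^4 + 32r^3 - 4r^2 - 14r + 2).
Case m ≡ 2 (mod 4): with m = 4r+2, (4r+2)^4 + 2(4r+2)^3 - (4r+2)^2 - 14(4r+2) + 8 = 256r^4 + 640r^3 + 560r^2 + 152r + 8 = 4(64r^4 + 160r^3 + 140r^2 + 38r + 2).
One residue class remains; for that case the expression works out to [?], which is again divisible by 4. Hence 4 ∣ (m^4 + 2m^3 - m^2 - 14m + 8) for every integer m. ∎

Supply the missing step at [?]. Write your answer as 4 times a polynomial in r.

The residues treated are {1, 0, 2}, so the missing case is m ≡ 3 (mod 4); write m = 4r+3.
Then (4r+3)^4 + 2(4r+3)^3 - (4r+3)^2 - 14(4r+3) + 8 = 256r^4 + 896r^3 + 1136r^2 + 568r + 92 = 4(64r^4 + 224r^3 + 284r^2 + 142r + 23).

4(64r^4 + 224r^3 + 284r^2 + 142r + 23)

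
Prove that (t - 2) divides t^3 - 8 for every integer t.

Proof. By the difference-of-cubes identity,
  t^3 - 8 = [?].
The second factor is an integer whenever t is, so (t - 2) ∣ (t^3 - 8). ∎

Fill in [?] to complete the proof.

Polynomial division of t^3 - 8 by t - 2 leaves remainder 0 and quotient t^2 + 2t + 4.
Hence t^3 - 8 = (t - 2)(t^2 + 2t + 4).

(t - 2)(t^2 + 2t + 4)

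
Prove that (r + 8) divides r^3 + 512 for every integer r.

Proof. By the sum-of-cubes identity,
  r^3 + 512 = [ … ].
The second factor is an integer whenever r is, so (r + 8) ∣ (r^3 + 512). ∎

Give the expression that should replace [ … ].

(r + 8)(r^2 - 8r + 64)

a^3 + b^3 = (a + b)(a^2 - ab + b^2). With a = r, b = 8:
r^3 + 512 = (r + 8)(r^2 - 8r + 64).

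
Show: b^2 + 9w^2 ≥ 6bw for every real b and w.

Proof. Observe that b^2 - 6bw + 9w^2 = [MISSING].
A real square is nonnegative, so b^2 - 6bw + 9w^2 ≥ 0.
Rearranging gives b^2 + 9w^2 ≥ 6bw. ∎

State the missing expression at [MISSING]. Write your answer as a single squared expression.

(b - 3w)^2

The leading and trailing coefficients are 1^2 and 3^2, and 6 = 2·1·3, so the trinomial is (b - 3w)^2.
Hence b^2 - 6bw + 9w^2 ≥ 0.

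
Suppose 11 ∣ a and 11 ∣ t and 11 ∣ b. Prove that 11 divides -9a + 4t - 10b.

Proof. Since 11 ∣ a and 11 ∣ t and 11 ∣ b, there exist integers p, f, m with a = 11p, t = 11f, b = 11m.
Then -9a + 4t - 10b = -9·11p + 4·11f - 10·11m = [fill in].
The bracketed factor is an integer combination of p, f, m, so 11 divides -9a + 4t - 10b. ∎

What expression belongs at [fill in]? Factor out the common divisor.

Each term has a factor of 11: -9·11p + 4·11f - 10·11m = 11·(4f - 10m - 9p).
Since 4f - 10m - 9p is an integer, 11 ∣ (-9a + 4t - 10b).

11(4f - 10m - 9p)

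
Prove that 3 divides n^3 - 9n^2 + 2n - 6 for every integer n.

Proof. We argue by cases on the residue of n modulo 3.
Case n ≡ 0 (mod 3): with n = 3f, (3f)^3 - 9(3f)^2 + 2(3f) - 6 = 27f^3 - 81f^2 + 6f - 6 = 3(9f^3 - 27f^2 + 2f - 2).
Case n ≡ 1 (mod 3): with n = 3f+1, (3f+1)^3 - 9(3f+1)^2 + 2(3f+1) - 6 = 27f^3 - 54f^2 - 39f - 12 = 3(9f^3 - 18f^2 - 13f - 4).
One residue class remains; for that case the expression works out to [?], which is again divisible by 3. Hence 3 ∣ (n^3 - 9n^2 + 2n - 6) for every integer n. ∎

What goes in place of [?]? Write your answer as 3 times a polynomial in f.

Only n ≡ 2 (mod 3) is unaccounted for. Put n = 3f+2:
(3f+2)^3 - 9(3f+2)^2 + 2(3f+2) - 6 expands to 27f^3 - 27f^2 - 66f - 30,
and factoring out 3 leaves 3(9f^3 - 9f^2 - 22f - 10).

3(9f^3 - 9f^2 - 22f - 10)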